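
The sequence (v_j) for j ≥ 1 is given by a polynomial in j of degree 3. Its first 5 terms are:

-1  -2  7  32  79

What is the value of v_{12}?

1st diffs: -1, 9, 25, 47.
2nd diffs: 10, 16, 22.
3rd diffs: 6, 6 (constant).
So v_j = j^3 - j^2 - 5j + 4.
Evaluating at j = 12 gives v_{12} = 1528.

1528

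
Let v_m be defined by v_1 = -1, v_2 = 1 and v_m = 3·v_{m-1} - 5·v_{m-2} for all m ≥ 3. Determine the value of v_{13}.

-433

Compute successive terms:
v_3 = 8  v_4 = 19  v_5 = 17  …  v_{10} = 1531  v_{11} = 5633  v_{12} = 9244  v_{13} = -433.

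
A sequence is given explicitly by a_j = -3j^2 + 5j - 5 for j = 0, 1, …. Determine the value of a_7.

a_7 = -3·7^2 + 5·7 - 5 = -117.

-117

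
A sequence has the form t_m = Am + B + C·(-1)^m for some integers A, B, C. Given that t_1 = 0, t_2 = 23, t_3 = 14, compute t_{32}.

Write the equations: A + B - C = 0; 2A + B + C = 23; 3A + B - C = 14.
Subtracting the first from the second: A + 2C = 23.
Subtracting the second from the third: A - 2C = -9.
Solving: C = 8, A = 7, then B = 1.
So t_m = 7·m + 1 + 8·(-1)^m; at m=32 this is 233.

233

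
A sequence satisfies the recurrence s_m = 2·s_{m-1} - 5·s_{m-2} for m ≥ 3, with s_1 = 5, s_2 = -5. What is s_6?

395

Iterate the recurrence:
s_3 = -35;  s_4 = -45;  s_5 = 85;  s_6 = 395.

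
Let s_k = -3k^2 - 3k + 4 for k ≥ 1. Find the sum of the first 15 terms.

-4020

Over k = 1..15: Σk = 120, Σk² = 1240.
Total = (-3)·1240 + (-3)·120 + (4)·15 = -4020.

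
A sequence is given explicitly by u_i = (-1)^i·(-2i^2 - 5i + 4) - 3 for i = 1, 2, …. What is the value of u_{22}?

(-1)^22 = 1; -2i^2 - 5i + 4 at i=22 is -1074; so u_{22} = -1077.

-1077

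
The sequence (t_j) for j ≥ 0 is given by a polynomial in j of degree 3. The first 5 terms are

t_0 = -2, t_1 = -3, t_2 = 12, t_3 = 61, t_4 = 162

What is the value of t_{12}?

5002

1st diffs: -1, 15, 49, 101.
2nd diffs: 16, 34, 52.
3rd diffs: 18, 18 (constant).
So t_j = 3j^3 - j^2 - 3j - 2.
Evaluating at j = 12 gives t_{12} = 5002.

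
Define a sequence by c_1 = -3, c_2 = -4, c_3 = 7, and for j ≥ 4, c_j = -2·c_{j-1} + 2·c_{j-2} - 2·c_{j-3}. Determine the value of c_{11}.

32632

c_4 = -16; c_5 = 54; c_6 = -154; c_7 = 448; c_8 = -1312; c_9 = 3828; c_{10} = -11176; c_{11} = 32632.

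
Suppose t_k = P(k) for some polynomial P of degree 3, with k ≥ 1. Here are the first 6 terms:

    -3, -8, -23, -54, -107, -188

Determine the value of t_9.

-659

1st diffs: -5, -15, -31, -53, -81.
2nd diffs: -10, -16, -22, -28.
3rd diffs: -6, -6, -6 (constant).
Newton forward-difference form: t_k = -3 + (-5)·C(k-1,1) + (-10)·C(k-1,2) + (-6)·C(k-1,3).
At k = 9: k-1 = 8, so t_9 = -3 - 40 - 280 - 336 = -659.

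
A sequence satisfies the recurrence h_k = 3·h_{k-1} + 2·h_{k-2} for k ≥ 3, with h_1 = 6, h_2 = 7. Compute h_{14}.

Compute successive terms:
h_3 = 33  h_4 = 113  h_5 = 405  …  h_{11} = 825885  h_{12} = 2941433  h_{13} = 10476069  h_{14} = 37311073.

37311073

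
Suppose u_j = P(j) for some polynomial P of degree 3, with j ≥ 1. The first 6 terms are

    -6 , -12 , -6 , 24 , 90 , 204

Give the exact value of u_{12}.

1st diffs: -6, 6, 30, 66, 114.
2nd diffs: 12, 24, 36, 48.
3rd diffs: 12, 12, 12 (constant).
Newton forward-difference form: u_j = -6 + (-6)·C(j-1,1) + 12·C(j-1,2) + 12·C(j-1,3).
At j = 12: j-1 = 11, so u_{12} = -6 - 66 + 660 + 1980 = 2568.

2568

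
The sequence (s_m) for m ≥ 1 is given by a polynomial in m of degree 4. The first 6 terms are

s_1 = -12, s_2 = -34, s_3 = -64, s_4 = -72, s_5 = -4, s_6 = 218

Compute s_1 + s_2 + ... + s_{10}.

1st diffs: -22, -30, -8, 68, 222.
2nd diffs: -8, 22, 76, 154.
3rd diffs: 30, 54, 78.
4th diffs: 24, 24 (constant).
Newton forward-difference form: s_m = -12 + (-22)·C(m-1,1) + (-8)·C(m-1,2) + 30·C(m-1,3) + 24·C(m-1,4).
Continuing: 696, 1556, 2948, 5046.
Summing m = 1..10 (10 terms) gives 10278.

10278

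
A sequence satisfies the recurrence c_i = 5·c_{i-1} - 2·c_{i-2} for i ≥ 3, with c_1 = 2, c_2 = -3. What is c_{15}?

Iterate the recurrence:
c_3 = -19, c_4 = -89, c_5 = -407, …, c_{12} = -16730129, c_{13} = -76315367, c_{14} = -348116577, c_{15} = -1587952151.

-1587952151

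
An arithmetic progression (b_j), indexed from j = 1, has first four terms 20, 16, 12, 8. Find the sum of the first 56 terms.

-5040

Common difference d = -4.
b_j = 20 + (j - 1)·(-4).
b_{56} = -200; S = 56·(20 + (-200))/2 = -5040.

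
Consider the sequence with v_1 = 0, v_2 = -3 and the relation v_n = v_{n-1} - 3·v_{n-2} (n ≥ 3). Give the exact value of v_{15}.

Applying the relation repeatedly:
v_3 = -3; v_4 = 6; v_5 = 15; …; v_{12} = -759; v_{13} = -480; v_{14} = 1797; v_{15} = 3237.

3237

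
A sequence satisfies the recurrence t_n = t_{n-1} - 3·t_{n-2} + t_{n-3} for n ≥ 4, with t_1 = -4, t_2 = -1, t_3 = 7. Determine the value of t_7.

27

Applying the relation repeatedly:
t_4 = 6; t_5 = -16; t_6 = -27; t_7 = 27.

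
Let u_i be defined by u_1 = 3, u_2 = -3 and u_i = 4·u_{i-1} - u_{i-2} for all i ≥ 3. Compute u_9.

u_3 = -15  u_4 = -57  u_5 = -213  u_6 = -795  u_7 = -2967  u_8 = -11073  u_9 = -41325.

-41325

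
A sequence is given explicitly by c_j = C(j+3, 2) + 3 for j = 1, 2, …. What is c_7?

48

C(10, 2) = 45, so c_7 = 48.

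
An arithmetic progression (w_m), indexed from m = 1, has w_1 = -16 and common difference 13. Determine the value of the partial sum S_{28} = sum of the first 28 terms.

w_m = -16 + (m - 1)·13.
w_{28} = 335; S = 28·(-16 + 335)/2 = 4466.

4466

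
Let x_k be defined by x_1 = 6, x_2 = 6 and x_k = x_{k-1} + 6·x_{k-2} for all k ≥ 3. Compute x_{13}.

Step forward from the initial values:
x_3 = 42  x_4 = 78  x_5 = 330  …  x_{10} = 69630  x_{11} = 215034  x_{12} = 632814  x_{13} = 1923018.
(Characteristic roots are 3 and -2.)

1923018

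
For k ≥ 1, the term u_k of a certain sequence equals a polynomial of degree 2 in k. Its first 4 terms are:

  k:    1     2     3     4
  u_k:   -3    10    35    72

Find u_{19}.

1st diffs: 13, 25, 37.
2nd diffs: 12, 12 (constant).
Newton forward-difference form: u_k = -3 + 13·C(k-1,1) + 12·C(k-1,2).
At k = 19: k-1 = 18, so u_{19} = -3 + 234 + 1836 = 2067.

2067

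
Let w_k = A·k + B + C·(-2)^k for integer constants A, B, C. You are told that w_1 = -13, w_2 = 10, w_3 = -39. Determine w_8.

Plug in k = 1, 2, 3: A + B - 2C = -13; 2A + B + 4C = 10; 3A + B - 8C = -39.
Subtracting the first from the second: A + 6C = 23.
Subtracting the second from the third: A - 12C = -49.
Solving: C = 4, A = -1, then B = -4.
Hence w_8 = -1·8 + (-4) + 4·256 = 1012.

1012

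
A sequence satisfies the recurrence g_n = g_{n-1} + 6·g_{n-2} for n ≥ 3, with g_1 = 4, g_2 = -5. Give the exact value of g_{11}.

Step forward from the initial values:
g_3 = 19, g_4 = -11, g_5 = 103, g_6 = 37, g_7 = 655, g_8 = 877, g_9 = 4807, g_{10} = 10069, g_{11} = 38911.
(Characteristic roots are 3 and -2.)

38911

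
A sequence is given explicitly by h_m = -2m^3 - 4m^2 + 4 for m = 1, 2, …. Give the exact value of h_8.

h_8 = -2·8^3 - 4·8^2 + 4 = -1276.

-1276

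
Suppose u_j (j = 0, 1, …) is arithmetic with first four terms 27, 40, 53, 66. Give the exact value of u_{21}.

Common difference d = 13.
u_j = 27 + (j - 0)·13.
u_{21} = 27 + 21·13 = 300.

300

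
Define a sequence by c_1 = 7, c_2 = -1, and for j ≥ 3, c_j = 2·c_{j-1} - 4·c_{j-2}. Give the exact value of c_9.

-1920

Iterate the recurrence:
c_3 = -30, c_4 = -56, c_5 = 8, c_6 = 240, c_7 = 448, c_8 = -64, c_9 = -1920.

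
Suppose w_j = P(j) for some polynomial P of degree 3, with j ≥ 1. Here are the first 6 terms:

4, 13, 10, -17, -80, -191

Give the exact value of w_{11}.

-1886

1st diffs: 9, -3, -27, -63, -111.
2nd diffs: -12, -24, -36, -48.
3rd diffs: -12, -12, -12 (constant).
Newton forward-difference form: w_j = 4 + 9·C(j-1,1) + (-12)·C(j-1,2) + (-12)·C(j-1,3).
At j = 11: j-1 = 10, so w_{11} = 4 + 90 - 540 - 1440 = -1886.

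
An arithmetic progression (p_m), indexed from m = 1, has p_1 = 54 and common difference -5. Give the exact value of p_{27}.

-76

p_m = 54 + (m - 1)·(-5).
p_{27} = 54 + 26·(-5) = -76.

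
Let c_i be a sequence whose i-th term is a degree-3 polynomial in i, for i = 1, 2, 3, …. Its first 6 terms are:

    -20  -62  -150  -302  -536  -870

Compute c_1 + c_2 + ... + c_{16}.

-63880

1st diffs: -42, -88, -152, -234, -334.
2nd diffs: -46, -64, -82, -100.
3rd diffs: -18, -18, -18 (constant).
Newton forward-difference form: c_i = -20 + (-42)·C(i-1,1) + (-46)·C(i-1,2) + (-18)·C(i-1,3).
Continuing: …, -1322, -1910, -2652, -3566, …, c_{16} = -13670.
Summing i = 1..16 (16 terms) gives -63880.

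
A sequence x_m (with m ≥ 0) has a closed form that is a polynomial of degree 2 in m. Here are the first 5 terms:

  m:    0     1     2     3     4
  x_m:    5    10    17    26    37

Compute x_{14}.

257

1st diffs: 5, 7, 9, 11.
2nd diffs: 2, 2, 2 (constant).
Newton forward-difference form: x_m = 5 + 5·C(m,1) + 2·C(m,2).
At m = 14: m = 14, so x_{14} = 5 + 70 + 182 = 257.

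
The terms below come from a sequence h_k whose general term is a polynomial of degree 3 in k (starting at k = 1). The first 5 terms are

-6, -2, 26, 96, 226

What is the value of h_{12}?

4328

1st diffs: 4, 28, 70, 130.
2nd diffs: 24, 42, 60.
3rd diffs: 18, 18 (constant).
Newton forward-difference form: h_k = -6 + 4·C(k-1,1) + 24·C(k-1,2) + 18·C(k-1,3).
At k = 12: k-1 = 11, so h_{12} = -6 + 44 + 1320 + 2970 = 4328.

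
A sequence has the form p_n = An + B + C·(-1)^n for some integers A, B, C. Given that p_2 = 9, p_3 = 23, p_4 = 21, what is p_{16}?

93

At n = 2, 3, 4: 2A + B + C = 9; 3A + B - C = 23; 4A + B + C = 21.
Subtracting the first from the second: A - 2C = 14.
Subtracting the second from the third: A + 2C = -2.
Solving: C = -4, A = 6, then B = 1.
Therefore p_{16} = 96 + 1 + (-4)·1 = 93.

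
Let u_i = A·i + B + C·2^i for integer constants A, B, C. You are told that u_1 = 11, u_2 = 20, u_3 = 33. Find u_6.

160

At i = 1, 2, 3: A + B + 2C = 11; 2A + B + 4C = 20; 3A + B + 8C = 33.
Subtracting the first from the second: A + 2C = 9.
Subtracting the second from the third: A + 4C = 13.
Solving: C = 2, A = 5, then B = 2.
Hence u_6 = 5·6 + 2 + 2·64 = 160.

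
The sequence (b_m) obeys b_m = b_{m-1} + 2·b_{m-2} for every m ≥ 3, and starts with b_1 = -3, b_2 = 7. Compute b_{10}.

b_3 = 1, b_4 = 15, b_5 = 17, b_6 = 47, b_7 = 81, b_8 = 175, b_9 = 337, b_{10} = 687.
(Characteristic roots are 2 and -1.)

687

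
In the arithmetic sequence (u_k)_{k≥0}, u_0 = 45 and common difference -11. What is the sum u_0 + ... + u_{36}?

-5661

u_k = 45 + (k - 0)·(-11).
u_{36} = -351; S = 37·(45 + (-351))/2 = -5661.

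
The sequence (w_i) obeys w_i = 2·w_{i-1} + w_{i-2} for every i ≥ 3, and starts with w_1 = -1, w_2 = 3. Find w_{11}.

6149

w_3 = 5  w_4 = 13  w_5 = 31  w_6 = 75  w_7 = 181  w_8 = 437  w_9 = 1055  w_{10} = 2547  w_{11} = 6149.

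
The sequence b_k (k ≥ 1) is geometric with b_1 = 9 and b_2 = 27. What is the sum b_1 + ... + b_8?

29520

Common ratio r = 3.
b_k = 9·3^(k-1).
S = 9·(3^8 - 1)/(3 - 1) = 9·(6561 - 1)/(2) = 29520.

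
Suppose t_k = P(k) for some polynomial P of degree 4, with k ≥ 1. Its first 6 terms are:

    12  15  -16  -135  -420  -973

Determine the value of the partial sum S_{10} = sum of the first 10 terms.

-21213

1st diffs: 3, -31, -119, -285, -553.
2nd diffs: -34, -88, -166, -268.
3rd diffs: -54, -78, -102.
4th diffs: -24, -24 (constant).
So t_k = -k^4 + k^3 + 2k^2 + 5k + 5.
Continuing: -1920, -3411, -5620, -8745.
Summing k = 1..10 (10 terms) gives -21213.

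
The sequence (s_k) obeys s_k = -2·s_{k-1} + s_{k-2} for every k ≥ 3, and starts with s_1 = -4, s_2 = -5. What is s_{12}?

-19193

s_3 = 6;  s_4 = -17;  s_5 = 40;  s_6 = -97;  s_7 = 234;  s_8 = -565;  s_9 = 1364;  s_{10} = -3293;  s_{11} = 7950;  s_{12} = -19193.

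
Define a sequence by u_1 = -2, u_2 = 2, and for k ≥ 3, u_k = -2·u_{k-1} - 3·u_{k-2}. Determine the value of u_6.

Applying the relation repeatedly:
u_3 = 2  u_4 = -10  u_5 = 14  u_6 = 2.

2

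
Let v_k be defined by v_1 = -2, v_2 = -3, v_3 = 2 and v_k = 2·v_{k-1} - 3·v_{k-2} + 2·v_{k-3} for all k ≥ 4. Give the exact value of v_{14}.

229

Step forward from the initial values:
v_4 = 9, v_5 = 6, v_6 = -11, …, v_{11} = -46, v_{12} = -135, v_{13} = -42, v_{14} = 229.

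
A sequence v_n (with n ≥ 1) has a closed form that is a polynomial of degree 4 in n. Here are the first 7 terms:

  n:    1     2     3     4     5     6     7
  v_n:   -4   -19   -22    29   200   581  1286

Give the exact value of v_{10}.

6845

1st diffs: -15, -3, 51, 171, 381, 705.
2nd diffs: 12, 54, 120, 210, 324.
3rd diffs: 42, 66, 90, 114.
4th diffs: 24, 24, 24 (constant).
Newton forward-difference form: v_n = -4 + (-15)·C(n-1,1) + 12·C(n-1,2) + 42·C(n-1,3) + 24·C(n-1,4).
At n = 10: n-1 = 9, so v_{10} = -4 - 135 + 432 + 3528 + 3024 = 6845.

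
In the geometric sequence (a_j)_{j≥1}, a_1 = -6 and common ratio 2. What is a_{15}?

a_j = (-6)·2^(j-1).
a_{15} = (-6)·2^14 = -98304.

-98304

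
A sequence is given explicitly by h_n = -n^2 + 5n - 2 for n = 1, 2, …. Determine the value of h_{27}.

h_{27} = -1·27^2 + 5·27 - 2 = -596.

-596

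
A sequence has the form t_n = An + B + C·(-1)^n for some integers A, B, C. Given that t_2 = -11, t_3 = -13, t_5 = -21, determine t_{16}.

-67

At n = 2, 3, 5: 2A + B + C = -11; 3A + B - C = -13; 5A + B - C = -21.
Subtracting the first from the second: A - 2C = -2.
Subtracting the second from the third: 2A = -8.
Solving: C = -1, A = -4, then B = -2.
Therefore t_{16} = -64 + (-2) + (-1)·1 = -67.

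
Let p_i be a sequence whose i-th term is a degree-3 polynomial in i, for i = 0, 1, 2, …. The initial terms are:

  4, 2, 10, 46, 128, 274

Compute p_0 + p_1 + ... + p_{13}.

1st diffs: -2, 8, 36, 82, 146.
2nd diffs: 10, 28, 46, 64.
3rd diffs: 18, 18, 18 (constant).
So p_i = 3i^3 - 4i^2 - i + 4.
Continuing: …, 502, 830, 1276, 1858, …, p_{13} = 5906.
Summing i = 0..13 (14 terms) gives 21532.

21532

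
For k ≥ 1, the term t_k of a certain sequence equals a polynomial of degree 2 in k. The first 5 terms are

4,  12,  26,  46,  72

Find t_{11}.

354

1st diffs: 8, 14, 20, 26.
2nd diffs: 6, 6, 6 (constant).
Newton forward-difference form: t_k = 4 + 8·C(k-1,1) + 6·C(k-1,2).
At k = 11: k-1 = 10, so t_{11} = 4 + 80 + 270 = 354.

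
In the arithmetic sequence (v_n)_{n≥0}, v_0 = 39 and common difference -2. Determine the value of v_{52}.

-65

v_n = 39 + (n - 0)·(-2).
v_{52} = 39 + 52·(-2) = -65.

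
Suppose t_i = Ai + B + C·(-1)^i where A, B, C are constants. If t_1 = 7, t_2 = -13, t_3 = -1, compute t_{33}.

The three given values yield: A + B - C = 7; 2A + B + C = -13; 3A + B - C = -1.
Subtracting the first from the second: A + 2C = -20.
Subtracting the second from the third: A - 2C = 12.
Solving: C = -8, A = -4, then B = 3.
So t_i = -4·i + 3 + (-8)·(-1)^i; at i=33 this is -121.

-121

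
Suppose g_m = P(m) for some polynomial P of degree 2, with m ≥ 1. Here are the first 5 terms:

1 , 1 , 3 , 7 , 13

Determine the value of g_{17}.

241

1st diffs: 0, 2, 4, 6.
2nd diffs: 2, 2, 2 (constant).
Newton forward-difference form: g_m = 1 + 2·C(m-1,2).
At m = 17: m-1 = 16, so g_{17} = 1 + 240 = 241.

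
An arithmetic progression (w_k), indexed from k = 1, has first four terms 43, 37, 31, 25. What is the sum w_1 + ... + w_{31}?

-1457

Common difference d = -6.
w_k = 43 + (k - 1)·(-6).
w_{31} = -137; S = 31·(43 + (-137))/2 = -1457.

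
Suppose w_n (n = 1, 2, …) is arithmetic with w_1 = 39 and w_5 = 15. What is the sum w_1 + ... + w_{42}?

Common difference d = (15 - 39) / (5 - 1) = -6.
w_n = 39 + (n - 1)·(-6).
w_{42} = -207; S = 42·(39 + (-207))/2 = -3528.

-3528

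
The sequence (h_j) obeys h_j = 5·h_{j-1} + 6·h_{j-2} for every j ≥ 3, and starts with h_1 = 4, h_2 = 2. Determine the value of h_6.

Step forward from the initial values:
h_3 = 34;  h_4 = 182;  h_5 = 1114;  h_6 = 6662.
(Characteristic roots are 6 and -1.)

6662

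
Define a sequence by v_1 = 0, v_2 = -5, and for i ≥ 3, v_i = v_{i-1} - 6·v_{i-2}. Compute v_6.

Applying the relation repeatedly:
v_3 = -5; v_4 = 25; v_5 = 55; v_6 = -95.

-95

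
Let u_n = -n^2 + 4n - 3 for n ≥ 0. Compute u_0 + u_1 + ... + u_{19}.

Over n = 0..19: Σn = 190, Σn² = 2470.
Total = (-1)·2470 + (4)·190 + (-3)·20 = -1770.

-1770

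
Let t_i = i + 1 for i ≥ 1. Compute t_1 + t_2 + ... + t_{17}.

Over i = 1..17: Σi = 153.
Total = (1)·153 + (1)·17 = 170.

170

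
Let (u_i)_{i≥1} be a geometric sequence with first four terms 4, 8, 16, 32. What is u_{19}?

Common ratio r = 2.
u_i = 4·2^(i-1).
u_{19} = 4·2^18 = 1048576.

1048576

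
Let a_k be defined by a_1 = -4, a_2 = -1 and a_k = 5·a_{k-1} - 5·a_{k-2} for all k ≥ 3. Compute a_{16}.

482500000

Step forward from the initial values:
a_3 = 15  a_4 = 80  a_5 = 325  …  a_{13} = 10187500  a_{14} = 36859375  a_{15} = 133359375  a_{16} = 482500000.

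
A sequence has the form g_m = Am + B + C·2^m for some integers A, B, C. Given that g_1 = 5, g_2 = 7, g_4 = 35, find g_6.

At m = 1, 2, 4: A + B + 2C = 5; 2A + B + 4C = 7; 4A + B + 16C = 35.
Subtracting the first from the second: A + 2C = 2.
Subtracting the second from the third: 2A + 12C = 28.
Solving: C = 3, A = -4, then B = 3.
Hence g_6 = -4·6 + 3 + 3·64 = 171.

171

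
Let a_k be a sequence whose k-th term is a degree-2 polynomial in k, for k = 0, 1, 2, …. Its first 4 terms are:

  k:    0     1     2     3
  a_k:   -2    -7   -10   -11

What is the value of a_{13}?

89

1st diffs: -5, -3, -1.
2nd diffs: 2, 2 (constant).
Newton forward-difference form: a_k = -2 + (-5)·C(k,1) + 2·C(k,2).
At k = 13: k = 13, so a_{13} = -2 - 65 + 156 = 89.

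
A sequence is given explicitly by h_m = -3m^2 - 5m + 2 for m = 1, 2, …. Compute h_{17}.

-950

h_{17} = -3·17^2 - 5·17 + 2 = -950.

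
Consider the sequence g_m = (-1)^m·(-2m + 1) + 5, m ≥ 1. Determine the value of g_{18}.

(-1)^18 = 1; -2m + 1 at m=18 is -35; so g_{18} = -30.

-30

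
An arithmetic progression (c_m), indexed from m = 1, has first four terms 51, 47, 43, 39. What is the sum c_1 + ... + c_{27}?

-27

Common difference d = -4.
c_m = 51 + (m - 1)·(-4).
c_{27} = -53; S = 27·(51 + (-53))/2 = -27.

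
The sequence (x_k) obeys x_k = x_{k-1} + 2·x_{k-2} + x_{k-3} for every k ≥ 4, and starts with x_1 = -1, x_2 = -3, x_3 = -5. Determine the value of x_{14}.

x_4 = -12; x_5 = -25; x_6 = -54; …; x_{11} = -2468; x_{12} = -5301; x_{13} = -11386; x_{14} = -24456.

-24456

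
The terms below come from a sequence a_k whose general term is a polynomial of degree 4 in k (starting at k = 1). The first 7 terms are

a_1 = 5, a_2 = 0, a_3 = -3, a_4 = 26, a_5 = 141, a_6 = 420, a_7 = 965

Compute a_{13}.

18557

1st diffs: -5, -3, 29, 115, 279, 545.
2nd diffs: 2, 32, 86, 164, 266.
3rd diffs: 30, 54, 78, 102.
4th diffs: 24, 24, 24 (constant).
Newton forward-difference form: a_k = 5 + (-5)·C(k-1,1) + 2·C(k-1,2) + 30·C(k-1,3) + 24·C(k-1,4).
At k = 13: k-1 = 12, so a_{13} = 5 - 60 + 132 + 6600 + 11880 = 18557.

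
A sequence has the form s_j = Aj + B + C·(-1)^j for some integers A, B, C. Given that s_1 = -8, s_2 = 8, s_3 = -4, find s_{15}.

20

Plug in j = 1, 2, 3: A + B - C = -8; 2A + B + C = 8; 3A + B - C = -4.
Subtracting the first from the second: A + 2C = 16.
Subtracting the second from the third: A - 2C = -12.
Solving: C = 7, A = 2, then B = -3.
Hence s_{15} = 2·15 + (-3) + 7·(-1) = 20.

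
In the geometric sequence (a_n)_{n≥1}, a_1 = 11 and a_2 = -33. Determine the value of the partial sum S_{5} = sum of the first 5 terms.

Common ratio r = -3.
a_n = 11·(-3)^(n-1).
S = 11·((-3)^5 - 1)/(-3 - 1) = 11·(-243 - 1)/(-4) = 671.

671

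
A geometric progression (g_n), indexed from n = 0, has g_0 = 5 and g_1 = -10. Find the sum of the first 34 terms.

-28633115305

Common ratio r = -2.
g_n = 5·(-2)^(n-0).
S = 5·((-2)^34 - 1)/(-2 - 1) = 5·(17179869184 - 1)/(-3) = -28633115305.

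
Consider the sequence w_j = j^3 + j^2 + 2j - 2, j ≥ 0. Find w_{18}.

6190

w_{18} = 1·18^3 + 1·18^2 + 2·18 - 2 = 6190.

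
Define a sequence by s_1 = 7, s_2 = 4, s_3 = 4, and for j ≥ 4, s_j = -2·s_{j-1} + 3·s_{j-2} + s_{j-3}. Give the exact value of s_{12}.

Compute successive terms:
s_4 = 11;  s_5 = -6;  s_6 = 49;  s_7 = -105;  s_8 = 351;  s_9 = -968;  s_{10} = 2884;  s_{11} = -8321;  s_{12} = 24326.

24326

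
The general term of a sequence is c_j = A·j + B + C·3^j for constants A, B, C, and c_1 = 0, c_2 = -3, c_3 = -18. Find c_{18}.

-387420435

Plug in j = 1, 2, 3: A + B + 3C = 0; 2A + B + 9C = -3; 3A + B + 27C = -18.
Subtracting the first from the second: A + 6C = -3.
Subtracting the second from the third: A + 18C = -15.
Solving: C = -1, A = 3, then B = 0.
Hence c_{18} = 3·18 + 0 + (-1)·387420489 = -387420435.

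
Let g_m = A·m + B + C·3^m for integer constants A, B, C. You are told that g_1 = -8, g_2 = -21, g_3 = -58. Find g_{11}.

The three given values yield: A + B + 3C = -8; 2A + B + 9C = -21; 3A + B + 27C = -58.
Subtracting the first from the second: A + 6C = -13.
Subtracting the second from the third: A + 18C = -37.
Solving: C = -2, A = -1, then B = -1.
Hence g_{11} = -1·11 + (-1) + (-2)·177147 = -354306.

-354306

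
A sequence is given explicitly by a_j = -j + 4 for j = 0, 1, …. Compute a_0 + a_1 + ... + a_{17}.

-81

Over j = 0..17: Σj = 153.
Total = (-1)·153 + (4)·18 = -81.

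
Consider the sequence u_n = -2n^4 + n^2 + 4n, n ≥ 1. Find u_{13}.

-56901

u_{13} = -2·13^4 + 1·13^2 + 4·13 = -56901.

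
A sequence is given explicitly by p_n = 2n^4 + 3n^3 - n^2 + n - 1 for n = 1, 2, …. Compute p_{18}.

227141

p_{18} = 2·18^4 + 3·18^3 - 1·18^2 + 1·18 - 1 = 227141.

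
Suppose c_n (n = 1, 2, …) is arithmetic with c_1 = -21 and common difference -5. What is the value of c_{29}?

-161

c_n = -21 + (n - 1)·(-5).
c_{29} = -21 + 28·(-5) = -161.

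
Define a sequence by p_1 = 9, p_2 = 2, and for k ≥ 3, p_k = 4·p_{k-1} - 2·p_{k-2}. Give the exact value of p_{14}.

-9909632

Compute successive terms:
p_3 = -10;  p_4 = -44;  p_5 = -156;  …;  p_{11} = -248992;  p_{12} = -850112;  p_{13} = -2902464;  p_{14} = -9909632.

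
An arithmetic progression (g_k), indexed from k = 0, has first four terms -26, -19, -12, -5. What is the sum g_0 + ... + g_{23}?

Common difference d = 7.
g_k = -26 + (k - 0)·7.
g_{23} = 135; S = 24·(-26 + 135)/2 = 1308.

1308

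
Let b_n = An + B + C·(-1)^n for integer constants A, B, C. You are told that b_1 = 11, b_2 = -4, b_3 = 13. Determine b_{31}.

41

At n = 1, 2, 3: A + B - C = 11; 2A + B + C = -4; 3A + B - C = 13.
Subtracting the first from the second: A + 2C = -15.
Subtracting the second from the third: A - 2C = 17.
Solving: C = -8, A = 1, then B = 2.
So b_n = 1·n + 2 + (-8)·(-1)^n; at n=31 this is 41.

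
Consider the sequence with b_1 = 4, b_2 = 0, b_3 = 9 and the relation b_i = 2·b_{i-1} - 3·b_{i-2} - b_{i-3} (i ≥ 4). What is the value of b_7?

-115

Applying the relation repeatedly:
b_4 = 14;  b_5 = 1;  b_6 = -49;  b_7 = -115.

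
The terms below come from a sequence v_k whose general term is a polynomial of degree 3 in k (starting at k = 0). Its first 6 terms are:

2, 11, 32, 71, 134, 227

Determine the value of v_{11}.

1751

1st diffs: 9, 21, 39, 63, 93.
2nd diffs: 12, 18, 24, 30.
3rd diffs: 6, 6, 6 (constant).
Newton forward-difference form: v_k = 2 + 9·C(k,1) + 12·C(k,2) + 6·C(k,3).
At k = 11: k = 11, so v_{11} = 2 + 99 + 660 + 990 = 1751.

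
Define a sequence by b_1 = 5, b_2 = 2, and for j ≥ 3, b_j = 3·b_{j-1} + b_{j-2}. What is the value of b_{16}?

b_3 = 11; b_4 = 35; b_5 = 116; …; b_{13} = 1641965; b_{14} = 5423042; b_{15} = 17911091; b_{16} = 59156315.

59156315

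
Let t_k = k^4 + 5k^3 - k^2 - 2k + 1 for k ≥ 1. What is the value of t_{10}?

t_{10} = 1·10^4 + 5·10^3 - 1·10^2 - 2·10 + 1 = 14881.

14881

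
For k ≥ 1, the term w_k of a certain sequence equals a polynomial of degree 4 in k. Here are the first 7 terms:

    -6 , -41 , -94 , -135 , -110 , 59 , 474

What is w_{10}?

1st diffs: -35, -53, -41, 25, 169, 415.
2nd diffs: -18, 12, 66, 144, 246.
3rd diffs: 30, 54, 78, 102.
4th diffs: 24, 24, 24 (constant).
Newton forward-difference form: w_k = -6 + (-35)·C(k-1,1) + (-18)·C(k-1,2) + 30·C(k-1,3) + 24·C(k-1,4).
At k = 10: k-1 = 9, so w_{10} = -6 - 315 - 648 + 2520 + 3024 = 4575.

4575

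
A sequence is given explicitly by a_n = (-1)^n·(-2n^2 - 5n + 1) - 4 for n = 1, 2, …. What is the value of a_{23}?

1168

(-1)^23 = -1; -2n^2 - 5n + 1 at n=23 is -1172; so a_{23} = 1168.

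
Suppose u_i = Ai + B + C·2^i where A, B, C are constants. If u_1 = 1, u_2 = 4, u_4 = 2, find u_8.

-218

Plug in i = 1, 2, 4: A + B + 2C = 1; 2A + B + 4C = 4; 4A + B + 16C = 2.
Subtracting the first from the second: A + 2C = 3.
Subtracting the second from the third: 2A + 12C = -2.
Solving: C = -1, A = 5, then B = -2.
Therefore u_8 = 40 + (-2) + (-1)·256 = -218.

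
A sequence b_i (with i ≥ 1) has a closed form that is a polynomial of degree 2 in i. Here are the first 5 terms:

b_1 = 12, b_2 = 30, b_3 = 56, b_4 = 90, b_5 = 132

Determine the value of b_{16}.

1st diffs: 18, 26, 34, 42.
2nd diffs: 8, 8, 8 (constant).
Newton forward-difference form: b_i = 12 + 18·C(i-1,1) + 8·C(i-1,2).
At i = 16: i-1 = 15, so b_{16} = 12 + 270 + 840 = 1122.

1122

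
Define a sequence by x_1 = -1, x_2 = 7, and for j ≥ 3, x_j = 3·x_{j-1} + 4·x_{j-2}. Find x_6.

Iterate the recurrence:
x_3 = 17, x_4 = 79, x_5 = 305, x_6 = 1231.
(Characteristic roots are 4 and -1.)

1231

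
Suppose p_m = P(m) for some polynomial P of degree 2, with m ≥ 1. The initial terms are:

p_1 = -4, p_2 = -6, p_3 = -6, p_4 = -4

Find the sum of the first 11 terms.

176

1st diffs: -2, 0, 2.
2nd diffs: 2, 2 (constant).
Newton forward-difference form: p_m = -4 + (-2)·C(m-1,1) + 2·C(m-1,2).
Continuing: …, 0, 6, 14, 24, …, p_{11} = 66.
Summing m = 1..11 (11 terms) gives 176.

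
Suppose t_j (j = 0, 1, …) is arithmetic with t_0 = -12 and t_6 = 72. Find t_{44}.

604

Common difference d = (72 - (-12)) / (6 - 0) = 14.
t_j = -12 + (j - 0)·14.
t_{44} = -12 + 44·14 = 604.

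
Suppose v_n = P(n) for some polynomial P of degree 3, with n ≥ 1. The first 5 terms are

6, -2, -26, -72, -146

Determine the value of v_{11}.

-1514

1st diffs: -8, -24, -46, -74.
2nd diffs: -16, -22, -28.
3rd diffs: -6, -6 (constant).
Newton forward-difference form: v_n = 6 + (-8)·C(n-1,1) + (-16)·C(n-1,2) + (-6)·C(n-1,3).
At n = 11: n-1 = 10, so v_{11} = 6 - 80 - 720 - 720 = -1514.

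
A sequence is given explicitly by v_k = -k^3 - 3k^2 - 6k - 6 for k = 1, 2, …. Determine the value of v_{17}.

-5888

v_{17} = -1·17^3 - 3·17^2 - 6·17 - 6 = -5888.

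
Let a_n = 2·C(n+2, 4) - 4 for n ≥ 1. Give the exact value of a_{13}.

C(15, 4) = 1365, so a_{13} = 2726.

2726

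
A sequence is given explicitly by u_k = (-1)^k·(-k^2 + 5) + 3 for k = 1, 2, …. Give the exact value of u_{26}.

-668

(-1)^26 = 1; -k^2 + 5 at k=26 is -671; so u_{26} = -668.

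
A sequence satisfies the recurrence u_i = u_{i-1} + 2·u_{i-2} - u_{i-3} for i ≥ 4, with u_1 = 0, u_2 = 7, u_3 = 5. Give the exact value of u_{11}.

Compute successive terms:
u_4 = 19; u_5 = 22; u_6 = 55; u_7 = 80; u_8 = 168; u_9 = 273; u_{10} = 529; u_{11} = 907.

907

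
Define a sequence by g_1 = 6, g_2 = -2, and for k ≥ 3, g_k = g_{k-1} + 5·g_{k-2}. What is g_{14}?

Step forward from the initial values:
g_3 = 28; g_4 = 18; g_5 = 158; …; g_{11} = 56198; g_{12} = 150488; g_{13} = 431478; g_{14} = 1183918.

1183918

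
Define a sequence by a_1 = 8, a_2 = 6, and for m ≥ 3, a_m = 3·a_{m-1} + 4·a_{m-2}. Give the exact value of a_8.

45870

Step forward from the initial values:
a_3 = 50  a_4 = 174  a_5 = 722  a_6 = 2862  a_7 = 11474  a_8 = 45870.
(Characteristic roots are 4 and -1.)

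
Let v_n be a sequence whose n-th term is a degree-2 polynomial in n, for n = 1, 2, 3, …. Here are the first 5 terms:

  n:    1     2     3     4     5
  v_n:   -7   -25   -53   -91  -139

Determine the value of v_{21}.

1st diffs: -18, -28, -38, -48.
2nd diffs: -10, -10, -10 (constant).
Newton forward-difference form: v_n = -7 + (-18)·C(n-1,1) + (-10)·C(n-1,2).
At n = 21: n-1 = 20, so v_{21} = -7 - 360 - 1900 = -2267.

-2267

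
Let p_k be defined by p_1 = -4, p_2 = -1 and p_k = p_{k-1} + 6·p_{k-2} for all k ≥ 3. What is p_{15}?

Compute successive terms:
p_3 = -25; p_4 = -31; p_5 = -181; …; p_{12} = -314359; p_{13} = -965605; p_{14} = -2851759; p_{15} = -8645389.
(Characteristic roots are 3 and -2.)

-8645389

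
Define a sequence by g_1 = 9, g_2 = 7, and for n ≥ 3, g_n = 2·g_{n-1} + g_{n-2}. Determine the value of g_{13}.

Iterate the recurrence:
g_3 = 23  g_4 = 53  g_5 = 129  …  g_{10} = 10567  g_{11} = 25511  g_{12} = 61589  g_{13} = 148689.

148689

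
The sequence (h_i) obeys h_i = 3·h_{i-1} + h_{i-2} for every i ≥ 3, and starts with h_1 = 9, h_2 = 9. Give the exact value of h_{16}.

197390637

Compute successive terms:
h_3 = 36, h_4 = 117, h_5 = 387, …, h_{13} = 5478849, h_{14} = 18095409, h_{15} = 59765076, h_{16} = 197390637.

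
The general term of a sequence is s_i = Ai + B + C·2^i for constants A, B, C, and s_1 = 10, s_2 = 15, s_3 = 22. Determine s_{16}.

The three given values yield: A + B + 2C = 10; 2A + B + 4C = 15; 3A + B + 8C = 22.
Subtracting the first from the second: A + 2C = 5.
Subtracting the second from the third: A + 4C = 7.
Solving: C = 1, A = 3, then B = 5.
Hence s_{16} = 3·16 + 5 + 1·65536 = 65589.

65589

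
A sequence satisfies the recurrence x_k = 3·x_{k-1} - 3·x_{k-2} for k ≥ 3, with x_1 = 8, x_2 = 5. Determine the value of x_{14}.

3645

Applying the relation repeatedly:
x_3 = -9  x_4 = -42  x_5 = -99  …  x_{11} = 2673  x_{12} = 4617  x_{13} = 5832  x_{14} = 3645.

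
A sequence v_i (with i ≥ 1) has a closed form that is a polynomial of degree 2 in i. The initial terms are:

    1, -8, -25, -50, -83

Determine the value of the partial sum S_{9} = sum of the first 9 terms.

-987

1st diffs: -9, -17, -25, -33.
2nd diffs: -8, -8, -8 (constant).
Newton forward-difference form: v_i = 1 + (-9)·C(i-1,1) + (-8)·C(i-1,2).
Continuing: -124, -173, -230, -295.
Summing i = 1..9 (9 terms) gives -987.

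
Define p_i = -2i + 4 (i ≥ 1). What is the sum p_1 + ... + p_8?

-40

Over i = 1..8: Σi = 36.
Total = (-2)·36 + (4)·8 = -40.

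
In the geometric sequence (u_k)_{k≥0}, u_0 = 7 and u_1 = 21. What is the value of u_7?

Common ratio r = 3.
u_k = 7·3^(k-0).
u_7 = 7·3^7 = 15309.

15309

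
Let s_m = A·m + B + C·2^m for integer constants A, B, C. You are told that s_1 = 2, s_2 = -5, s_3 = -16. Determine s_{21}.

-4194358

Plug in m = 1, 2, 3: A + B + 2C = 2; 2A + B + 4C = -5; 3A + B + 8C = -16.
Subtracting the first from the second: A + 2C = -7.
Subtracting the second from the third: A + 4C = -11.
Solving: C = -2, A = -3, then B = 9.
Hence s_{21} = -3·21 + 9 + (-2)·2097152 = -4194358.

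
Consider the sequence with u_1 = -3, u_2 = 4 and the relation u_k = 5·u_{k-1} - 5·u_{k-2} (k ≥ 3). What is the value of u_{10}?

386875

Step forward from the initial values:
u_3 = 35; u_4 = 155; u_5 = 600; u_6 = 2225; u_7 = 8125; u_8 = 29500; u_9 = 106875; u_{10} = 386875.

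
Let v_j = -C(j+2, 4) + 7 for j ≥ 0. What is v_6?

-63

C(8, 4) = 70, so v_6 = -63.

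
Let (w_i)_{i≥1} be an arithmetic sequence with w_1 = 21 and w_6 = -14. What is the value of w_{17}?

-91

Common difference d = (-14 - 21) / (6 - 1) = -7.
w_i = 21 + (i - 1)·(-7).
w_{17} = 21 + 16·(-7) = -91.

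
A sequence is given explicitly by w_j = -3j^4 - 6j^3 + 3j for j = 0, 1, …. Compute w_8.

w_8 = -3·8^4 - 6·8^3 + 3·8 = -15336.

-15336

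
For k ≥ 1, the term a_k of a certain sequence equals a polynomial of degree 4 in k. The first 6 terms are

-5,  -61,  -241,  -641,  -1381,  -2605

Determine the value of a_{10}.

-16061

1st diffs: -56, -180, -400, -740, -1224.
2nd diffs: -124, -220, -340, -484.
3rd diffs: -96, -120, -144.
4th diffs: -24, -24 (constant).
So a_k = -k^4 - 6k^3 - k^2 + 4k - 1.
Evaluating at k = 10 gives a_{10} = -16061.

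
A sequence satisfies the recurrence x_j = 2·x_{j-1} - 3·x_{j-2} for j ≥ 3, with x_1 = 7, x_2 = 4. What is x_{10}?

-884

Applying the relation repeatedly:
x_3 = -13, x_4 = -38, x_5 = -37, x_6 = 40, x_7 = 191, x_8 = 262, x_9 = -49, x_{10} = -884.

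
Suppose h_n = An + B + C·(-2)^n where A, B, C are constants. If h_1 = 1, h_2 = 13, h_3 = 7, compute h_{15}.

The three given values yield: A + B - 2C = 1; 2A + B + 4C = 13; 3A + B - 8C = 7.
Subtracting the first from the second: A + 6C = 12.
Subtracting the second from the third: A - 12C = -6.
Solving: C = 1, A = 6, then B = -3.
Therefore h_{15} = 90 + (-3) + 1·(-32768) = -32681.

-32681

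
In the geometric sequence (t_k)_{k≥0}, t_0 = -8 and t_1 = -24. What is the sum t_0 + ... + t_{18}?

Common ratio r = 3.
t_k = (-8)·3^(k-0).
S = (-8)·(3^19 - 1)/(3 - 1) = (-8)·(1162261467 - 1)/(2) = -4649045864.

-4649045864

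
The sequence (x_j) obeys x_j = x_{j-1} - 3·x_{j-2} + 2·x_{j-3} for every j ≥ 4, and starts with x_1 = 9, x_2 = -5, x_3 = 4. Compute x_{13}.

2709

Step forward from the initial values:
x_4 = 37; x_5 = 15; x_6 = -88; x_7 = -59; x_8 = 235; x_9 = 236; x_{10} = -587; x_{11} = -825; x_{12} = 1408; x_{13} = 2709.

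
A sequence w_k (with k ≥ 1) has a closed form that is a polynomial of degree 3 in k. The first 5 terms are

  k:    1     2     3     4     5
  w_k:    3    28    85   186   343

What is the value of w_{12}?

4018

1st diffs: 25, 57, 101, 157.
2nd diffs: 32, 44, 56.
3rd diffs: 12, 12 (constant).
So w_k = 2k^3 + 4k^2 - k - 2.
Evaluating at k = 12 gives w_{12} = 4018.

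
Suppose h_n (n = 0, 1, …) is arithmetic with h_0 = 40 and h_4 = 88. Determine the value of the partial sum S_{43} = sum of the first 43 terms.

Common difference d = (88 - 40) / (4 - 0) = 12.
h_n = 40 + (n - 0)·12.
h_{42} = 544; S = 43·(40 + 544)/2 = 12556.

12556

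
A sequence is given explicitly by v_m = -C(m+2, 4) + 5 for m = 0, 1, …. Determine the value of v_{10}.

C(12, 4) = 495, so v_{10} = -490.

-490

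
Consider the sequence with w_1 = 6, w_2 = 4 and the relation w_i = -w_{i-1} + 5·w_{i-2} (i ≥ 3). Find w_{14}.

-910556

Iterate the recurrence:
w_3 = 26;  w_4 = -6;  w_5 = 136;  …;  w_{11} = 43816;  w_{12} = -115246;  w_{13} = 334326;  w_{14} = -910556.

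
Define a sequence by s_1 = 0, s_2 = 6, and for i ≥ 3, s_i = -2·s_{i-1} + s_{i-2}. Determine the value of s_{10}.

s_3 = -12;  s_4 = 30;  s_5 = -72;  s_6 = 174;  s_7 = -420;  s_8 = 1014;  s_9 = -2448;  s_{10} = 5910.

5910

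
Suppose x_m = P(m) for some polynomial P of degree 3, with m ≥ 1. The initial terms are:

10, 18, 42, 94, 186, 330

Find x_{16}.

7270

1st diffs: 8, 24, 52, 92, 144.
2nd diffs: 16, 28, 40, 52.
3rd diffs: 12, 12, 12 (constant).
Newton forward-difference form: x_m = 10 + 8·C(m-1,1) + 16·C(m-1,2) + 12·C(m-1,3).
At m = 16: m-1 = 15, so x_{16} = 10 + 120 + 1680 + 5460 = 7270.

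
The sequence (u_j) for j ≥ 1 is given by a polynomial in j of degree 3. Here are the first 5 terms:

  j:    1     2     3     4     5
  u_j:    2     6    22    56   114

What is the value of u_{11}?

1st diffs: 4, 16, 34, 58.
2nd diffs: 12, 18, 24.
3rd diffs: 6, 6 (constant).
Newton forward-difference form: u_j = 2 + 4·C(j-1,1) + 12·C(j-1,2) + 6·C(j-1,3).
At j = 11: j-1 = 10, so u_{11} = 2 + 40 + 540 + 720 = 1302.

1302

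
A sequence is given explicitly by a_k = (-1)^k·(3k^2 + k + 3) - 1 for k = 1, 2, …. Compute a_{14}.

(-1)^14 = 1; 3k^2 + k + 3 at k=14 is 605; so a_{14} = 604.

604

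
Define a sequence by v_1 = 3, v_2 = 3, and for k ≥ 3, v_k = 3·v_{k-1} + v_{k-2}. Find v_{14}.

6031803

Step forward from the initial values:
v_3 = 12, v_4 = 39, v_5 = 129, …, v_{11} = 167421, v_{12} = 552954, v_{13} = 1826283, v_{14} = 6031803.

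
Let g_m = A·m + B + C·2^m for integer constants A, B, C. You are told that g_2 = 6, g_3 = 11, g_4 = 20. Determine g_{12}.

4108

At m = 2, 3, 4: 2A + B + 4C = 6; 3A + B + 8C = 11; 4A + B + 16C = 20.
Subtracting the first from the second: A + 4C = 5.
Subtracting the second from the third: A + 8C = 9.
Solving: C = 1, A = 1, then B = 0.
Therefore g_{12} = 12 + 0 + 1·4096 = 4108.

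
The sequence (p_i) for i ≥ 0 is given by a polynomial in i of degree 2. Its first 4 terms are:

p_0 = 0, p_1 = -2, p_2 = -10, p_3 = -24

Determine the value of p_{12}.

-420

1st diffs: -2, -8, -14.
2nd diffs: -6, -6 (constant).
Newton forward-difference form: p_i = (-2)·C(i,1) + (-6)·C(i,2).
At i = 12: i = 12, so p_{12} = -24 - 396 = -420.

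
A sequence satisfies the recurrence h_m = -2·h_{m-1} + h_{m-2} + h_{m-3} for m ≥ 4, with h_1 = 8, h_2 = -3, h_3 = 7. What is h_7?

Step forward from the initial values:
h_4 = -9, h_5 = 22, h_6 = -46, h_7 = 105.

105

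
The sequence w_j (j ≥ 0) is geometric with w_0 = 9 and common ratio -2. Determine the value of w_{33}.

-77309411328

w_j = 9·(-2)^(j-0).
w_{33} = 9·(-2)^33 = -77309411328.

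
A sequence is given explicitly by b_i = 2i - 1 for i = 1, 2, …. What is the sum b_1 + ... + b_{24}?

Over i = 1..24: Σi = 300.
Total = (2)·300 + (-1)·24 = 576.

576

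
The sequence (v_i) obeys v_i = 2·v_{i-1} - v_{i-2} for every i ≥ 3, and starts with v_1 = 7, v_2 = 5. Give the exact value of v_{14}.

-19

Step forward from the initial values:
v_3 = 3; v_4 = 1; v_5 = -1; …; v_{11} = -13; v_{12} = -15; v_{13} = -17; v_{14} = -19.
(Characteristic roots are 1 and 1.)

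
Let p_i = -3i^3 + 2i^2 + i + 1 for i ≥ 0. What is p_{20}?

-23179

p_{20} = -3·20^3 + 2·20^2 + 1·20 + 1 = -23179.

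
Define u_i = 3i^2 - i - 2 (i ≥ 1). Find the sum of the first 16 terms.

Over i = 1..16: Σi = 136, Σi² = 1496.
Total = (3)·1496 + (-1)·136 + (-2)·16 = 4320.

4320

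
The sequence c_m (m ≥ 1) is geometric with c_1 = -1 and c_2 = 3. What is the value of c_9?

Common ratio r = -3.
c_m = (-1)·(-3)^(m-1).
c_9 = (-1)·(-3)^8 = -6561.

-6561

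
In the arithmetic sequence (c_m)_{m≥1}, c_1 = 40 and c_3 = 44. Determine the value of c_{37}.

112

Common difference d = (44 - 40) / (3 - 1) = 2.
c_m = 40 + (m - 1)·2.
c_{37} = 40 + 36·2 = 112.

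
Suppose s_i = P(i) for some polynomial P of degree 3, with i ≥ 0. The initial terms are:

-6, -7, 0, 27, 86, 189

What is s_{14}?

5076

1st diffs: -1, 7, 27, 59, 103.
2nd diffs: 8, 20, 32, 44.
3rd diffs: 12, 12, 12 (constant).
Newton forward-difference form: s_i = -6 + (-1)·C(i,1) + 8·C(i,2) + 12·C(i,3).
At i = 14: i = 14, so s_{14} = -6 - 14 + 728 + 4368 = 5076.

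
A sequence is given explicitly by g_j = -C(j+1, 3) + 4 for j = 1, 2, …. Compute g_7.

C(8, 3) = 56, so g_7 = -52.

-52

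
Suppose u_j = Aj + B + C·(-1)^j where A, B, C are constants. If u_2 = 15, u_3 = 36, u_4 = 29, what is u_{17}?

134

The three given values yield: 2A + B + C = 15; 3A + B - C = 36; 4A + B + C = 29.
Subtracting the first from the second: A - 2C = 21.
Subtracting the second from the third: A + 2C = -7.
Solving: C = -7, A = 7, then B = 8.
So u_j = 7·j + 8 + (-7)·(-1)^j; at j=17 this is 134.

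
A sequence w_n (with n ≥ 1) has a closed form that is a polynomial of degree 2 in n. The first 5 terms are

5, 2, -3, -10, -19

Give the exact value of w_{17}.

1st diffs: -3, -5, -7, -9.
2nd diffs: -2, -2, -2 (constant).
So w_n = -n^2 + 6.
Evaluating at n = 17 gives w_{17} = -283.

-283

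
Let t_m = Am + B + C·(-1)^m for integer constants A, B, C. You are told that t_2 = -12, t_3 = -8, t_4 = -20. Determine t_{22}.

-92

The three given values yield: 2A + B + C = -12; 3A + B - C = -8; 4A + B + C = -20.
Subtracting the first from the second: A - 2C = 4.
Subtracting the second from the third: A + 2C = -12.
Solving: C = -4, A = -4, then B = 0.
Hence t_{22} = -4·22 + 0 + (-4)·1 = -92.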